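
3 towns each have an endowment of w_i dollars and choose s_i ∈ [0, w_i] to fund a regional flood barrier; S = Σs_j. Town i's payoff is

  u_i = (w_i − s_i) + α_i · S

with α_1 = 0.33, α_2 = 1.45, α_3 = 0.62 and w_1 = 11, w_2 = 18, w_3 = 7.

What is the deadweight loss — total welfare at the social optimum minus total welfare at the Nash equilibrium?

∂u_i/∂s_i = α_i − 1, so town i contributes w_i if α_i > 1, else 0.
α_i > 1 for i ∈ {2}; NE contributions (0, 18, 0), S = 18.
W^NE = Σw_i − S^NE + (Σα_i)·S^NE = 36 + 1.4·18 = 61.2.
Planner: ∂(Σu_j)/∂s_i = Σα_j − 1 = 1.4 > 0, so everyone contributes w_i; S^SO = 36, W^SO = 36 + 1.4·36 = 86.4.
Deadweight loss = 25.2.

25.2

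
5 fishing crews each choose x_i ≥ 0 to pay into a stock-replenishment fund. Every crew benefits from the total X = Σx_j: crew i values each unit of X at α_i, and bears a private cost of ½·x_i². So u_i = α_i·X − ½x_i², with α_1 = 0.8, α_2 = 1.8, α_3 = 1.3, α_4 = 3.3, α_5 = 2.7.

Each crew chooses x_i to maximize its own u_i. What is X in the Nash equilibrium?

Crew i's FOC: ∂u_i/∂x_i = α_i − x_i = 0, so x_i* = α_i.
NE contributions = (0.8, 1.8, 1.3, 3.3, 2.7); X = 9.9.

9.9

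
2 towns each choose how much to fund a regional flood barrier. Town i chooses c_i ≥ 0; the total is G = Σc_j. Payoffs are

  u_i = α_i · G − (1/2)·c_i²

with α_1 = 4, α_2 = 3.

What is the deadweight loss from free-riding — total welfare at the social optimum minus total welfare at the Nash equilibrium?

Town i's FOC: ∂u_i/∂c_i = α_i − c_i = 0, so c_i* = α_i.
NE contributions = (4, 3); G = 7.
W^NE = (Σα)·G − ½Σα_i² = 7² − ½·25 = 36.5.
Planner sets c_i = Σα_j = 7 for every i, so G^SO = 2·7 = 14.
W^SO = (Σα)·G^SO − ½·2·(Σα)² = (2/2)·7² = 49.
Deadweight loss = W^SO − W^NE = 12.5.

12.5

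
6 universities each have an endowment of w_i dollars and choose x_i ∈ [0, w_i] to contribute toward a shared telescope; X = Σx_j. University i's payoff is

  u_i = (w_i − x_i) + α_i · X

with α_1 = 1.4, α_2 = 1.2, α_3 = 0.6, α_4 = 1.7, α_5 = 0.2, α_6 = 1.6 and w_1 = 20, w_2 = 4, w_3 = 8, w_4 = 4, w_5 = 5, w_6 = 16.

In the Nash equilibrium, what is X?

44

∂u_i/∂x_i = α_i − 1, so university i contributes w_i if α_i > 1, else 0.
α_i > 1 for i ∈ {1, 2, 4, 6}; NE contributions (20, 4, 0, 4, 0, 16), X = 44.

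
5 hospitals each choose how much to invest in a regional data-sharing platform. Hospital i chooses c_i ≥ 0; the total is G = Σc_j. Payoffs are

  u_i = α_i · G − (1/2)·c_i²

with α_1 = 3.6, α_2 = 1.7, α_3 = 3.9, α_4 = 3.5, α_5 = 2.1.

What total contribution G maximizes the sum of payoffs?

Planner FOC: ∂(Σu_j)/∂c_i = (Σα_j) − c_i = 0, so c_i^SO = Σα_j = 14.8 for every i; G^SO = 74.

74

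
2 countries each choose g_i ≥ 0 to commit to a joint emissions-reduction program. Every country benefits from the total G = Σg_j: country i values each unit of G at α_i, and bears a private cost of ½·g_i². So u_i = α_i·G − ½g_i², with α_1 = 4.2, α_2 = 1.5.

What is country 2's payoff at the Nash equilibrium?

Country i's FOC: ∂u_i/∂g_i = α_i − g_i = 0, so g_i* = α_i.
NE contributions = (4.2, 1.5); G = 5.7.
u_2 = α_2·G − ½·(g_2)² = 1.5·5.7 − ½·1.5² = 7.425.

7.425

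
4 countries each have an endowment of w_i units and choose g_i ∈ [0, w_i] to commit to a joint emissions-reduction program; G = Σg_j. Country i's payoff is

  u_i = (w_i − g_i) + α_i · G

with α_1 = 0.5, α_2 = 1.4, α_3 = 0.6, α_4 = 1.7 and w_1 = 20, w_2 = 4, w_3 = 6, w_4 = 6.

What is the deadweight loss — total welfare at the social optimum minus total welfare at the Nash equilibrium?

∂u_i/∂g_i = α_i − 1, so country i contributes w_i if α_i > 1, else 0.
α_i > 1 for i ∈ {2, 4}; NE contributions (0, 4, 0, 6), G = 10.
W^NE = Σw_i − G^NE + (Σα_i)·G^NE = 36 + 3.2·10 = 68.
Planner: ∂(Σu_j)/∂g_i = Σα_j − 1 = 3.2 > 0, so everyone contributes w_i; G^SO = 36, W^SO = 36 + 3.2·36 = 151.2.
Deadweight loss = 83.2.

83.2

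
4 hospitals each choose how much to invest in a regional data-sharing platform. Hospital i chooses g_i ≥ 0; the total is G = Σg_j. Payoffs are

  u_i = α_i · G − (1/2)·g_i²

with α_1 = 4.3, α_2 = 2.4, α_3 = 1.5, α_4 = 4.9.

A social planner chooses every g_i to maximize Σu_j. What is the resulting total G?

Planner FOC: ∂(Σu_j)/∂g_i = (Σα_j) − g_i = 0, so g_i^SO = Σα_j = 13.1 for every i; G^SO = 52.4.

52.4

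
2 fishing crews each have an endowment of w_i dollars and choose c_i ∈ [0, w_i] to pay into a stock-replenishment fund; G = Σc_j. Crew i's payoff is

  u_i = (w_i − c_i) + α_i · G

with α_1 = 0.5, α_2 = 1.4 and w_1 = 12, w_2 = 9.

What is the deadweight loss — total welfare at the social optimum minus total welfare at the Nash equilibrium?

10.8

∂u_i/∂c_i = α_i − 1, so crew i contributes w_i if α_i > 1, else 0.
α_i > 1 for i ∈ {2}; NE contributions (0, 9), G = 9.
W^NE = Σw_i − G^NE + (Σα_i)·G^NE = 21 + 0.9·9 = 29.1.
Planner: ∂(Σu_j)/∂c_i = Σα_j − 1 = 0.9 > 0, so everyone contributes w_i; G^SO = 21, W^SO = 21 + 0.9·21 = 39.9.
Deadweight loss = 10.8.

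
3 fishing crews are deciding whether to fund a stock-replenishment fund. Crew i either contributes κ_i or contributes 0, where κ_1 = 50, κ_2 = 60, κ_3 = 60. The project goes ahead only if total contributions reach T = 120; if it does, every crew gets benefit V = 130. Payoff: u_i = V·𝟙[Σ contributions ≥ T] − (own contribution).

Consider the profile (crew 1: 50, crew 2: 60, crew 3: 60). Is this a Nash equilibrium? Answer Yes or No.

Total = 170 ≥ 120: provided.
Crew 1 (pledges 50, payoff 80): dropping to 0 → total 120, payoff 130. Profitable deviation.

No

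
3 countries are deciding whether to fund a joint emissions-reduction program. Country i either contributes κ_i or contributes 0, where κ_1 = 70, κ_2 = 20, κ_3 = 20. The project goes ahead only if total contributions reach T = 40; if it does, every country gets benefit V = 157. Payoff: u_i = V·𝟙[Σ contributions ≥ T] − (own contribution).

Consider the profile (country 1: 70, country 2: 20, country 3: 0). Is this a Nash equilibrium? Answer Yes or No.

Total = 90 ≥ 40: provided.
Country 1 (pledges 70, payoff 87): dropping to 0 → total 20, payoff 0. No gain.
Country 2 (pledges 20, payoff 137): dropping to 0 → total 70, payoff 157. Profitable deviation.

No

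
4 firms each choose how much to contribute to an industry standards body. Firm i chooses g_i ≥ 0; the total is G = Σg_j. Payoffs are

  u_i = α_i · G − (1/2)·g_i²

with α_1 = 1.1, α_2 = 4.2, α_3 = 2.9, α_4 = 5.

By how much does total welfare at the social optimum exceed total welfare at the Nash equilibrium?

Firm i's FOC: ∂u_i/∂g_i = α_i − g_i = 0, so g_i* = α_i.
NE contributions = (1.1, 4.2, 2.9, 5); G = 13.2.
W^NE = (Σα)·G − ½Σα_i² = 13.2² − ½·52.26 = 148.11.
Planner sets g_i = Σα_j = 13.2 for every i, so G^SO = 4·13.2 = 52.8.
W^SO = (Σα)·G^SO − ½·4·(Σα)² = (4/2)·13.2² = 348.48.
Deadweight loss = W^SO − W^NE = 200.37.

200.37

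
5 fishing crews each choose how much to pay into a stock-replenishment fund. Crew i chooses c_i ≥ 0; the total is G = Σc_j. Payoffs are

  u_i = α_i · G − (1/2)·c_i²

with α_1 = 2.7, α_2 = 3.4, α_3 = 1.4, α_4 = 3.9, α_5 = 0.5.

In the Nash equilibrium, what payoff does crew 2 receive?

Crew i's FOC: ∂u_i/∂c_i = α_i − c_i = 0, so c_i* = α_i.
NE contributions = (2.7, 3.4, 1.4, 3.9, 0.5); G = 11.9.
u_2 = α_2·G − ½·(c_2)² = 3.4·11.9 − ½·3.4² = 34.68.

34.68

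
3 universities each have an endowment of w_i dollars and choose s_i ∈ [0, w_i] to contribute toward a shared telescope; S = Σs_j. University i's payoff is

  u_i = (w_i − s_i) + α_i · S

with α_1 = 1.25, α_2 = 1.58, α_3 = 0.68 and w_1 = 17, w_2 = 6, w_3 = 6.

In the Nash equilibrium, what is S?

23

∂u_i/∂s_i = α_i − 1, so university i contributes w_i if α_i > 1, else 0.
α_i > 1 for i ∈ {1, 2}; NE contributions (17, 6, 0), S = 23.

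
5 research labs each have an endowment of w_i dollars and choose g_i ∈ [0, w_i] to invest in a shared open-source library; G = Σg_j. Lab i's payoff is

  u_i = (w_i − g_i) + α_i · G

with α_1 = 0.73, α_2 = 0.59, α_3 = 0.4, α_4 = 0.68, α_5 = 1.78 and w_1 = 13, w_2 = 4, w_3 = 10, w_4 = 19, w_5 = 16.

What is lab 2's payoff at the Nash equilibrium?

∂u_i/∂g_i = α_i − 1, so lab i contributes w_i if α_i > 1, else 0.
α_i > 1 for i ∈ {5}; NE contributions (0, 0, 0, 0, 16), G = 16.
u_2 = (4 − 0) + 0.59·16 = 13.44.

13.44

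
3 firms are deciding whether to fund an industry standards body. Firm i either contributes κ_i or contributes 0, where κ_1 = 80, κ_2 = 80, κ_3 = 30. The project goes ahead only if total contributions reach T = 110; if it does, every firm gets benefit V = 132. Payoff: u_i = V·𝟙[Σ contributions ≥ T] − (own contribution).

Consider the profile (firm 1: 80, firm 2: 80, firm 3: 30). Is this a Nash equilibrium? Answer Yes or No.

No

Total = 190 ≥ 110: provided.
Firm 1 (pledges 80, payoff 52): dropping to 0 → total 110, payoff 132. Profitable deviation.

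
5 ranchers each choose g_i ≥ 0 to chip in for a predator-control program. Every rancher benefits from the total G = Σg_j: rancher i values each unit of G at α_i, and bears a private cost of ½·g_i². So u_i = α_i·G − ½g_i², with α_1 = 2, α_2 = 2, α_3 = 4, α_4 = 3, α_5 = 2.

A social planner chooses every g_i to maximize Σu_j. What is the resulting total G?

65

Planner FOC: ∂(Σu_j)/∂g_i = (Σα_j) − g_i = 0, so g_i^SO = Σα_j = 13 for every i; G^SO = 65.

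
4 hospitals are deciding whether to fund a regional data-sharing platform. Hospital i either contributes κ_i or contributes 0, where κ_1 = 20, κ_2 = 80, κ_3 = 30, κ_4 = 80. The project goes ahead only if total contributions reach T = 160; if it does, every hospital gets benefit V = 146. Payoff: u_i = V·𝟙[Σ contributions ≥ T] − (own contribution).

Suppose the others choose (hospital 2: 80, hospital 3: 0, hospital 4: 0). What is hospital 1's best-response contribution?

Others' total = 80. Even contributing 20 gives 100 < 160: no benefit either way.
Best response: 0.

0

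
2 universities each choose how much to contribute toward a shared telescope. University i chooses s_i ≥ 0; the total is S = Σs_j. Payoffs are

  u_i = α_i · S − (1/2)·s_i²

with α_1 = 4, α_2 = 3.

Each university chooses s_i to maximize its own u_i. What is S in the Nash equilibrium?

7

University i's FOC: ∂u_i/∂s_i = α_i − s_i = 0, so s_i* = α_i.
NE contributions = (4, 3); S = 7.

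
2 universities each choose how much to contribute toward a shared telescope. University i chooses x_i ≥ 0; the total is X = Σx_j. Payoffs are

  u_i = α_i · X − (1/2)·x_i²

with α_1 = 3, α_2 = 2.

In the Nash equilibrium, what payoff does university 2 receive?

University i's FOC: ∂u_i/∂x_i = α_i − x_i = 0, so x_i* = α_i.
NE contributions = (3, 2); X = 5.
u_2 = α_2·X − ½·(x_2)² = 2·5 − ½·2² = 8.

8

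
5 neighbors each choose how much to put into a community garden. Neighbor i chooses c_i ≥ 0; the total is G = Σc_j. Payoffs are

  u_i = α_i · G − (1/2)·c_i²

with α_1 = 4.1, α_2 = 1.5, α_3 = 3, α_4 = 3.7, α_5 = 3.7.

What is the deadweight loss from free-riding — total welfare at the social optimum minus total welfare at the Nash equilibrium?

Neighbor i's FOC: ∂u_i/∂c_i = α_i − c_i = 0, so c_i* = α_i.
NE contributions = (4.1, 1.5, 3, 3.7, 3.7); G = 16.
W^NE = (Σα)·G − ½Σα_i² = 16² − ½·55.44 = 228.28.
Planner sets c_i = Σα_j = 16 for every i, so G^SO = 5·16 = 80.
W^SO = (Σα)·G^SO − ½·5·(Σα)² = (5/2)·16² = 640.
Deadweight loss = W^SO − W^NE = 411.72.

411.72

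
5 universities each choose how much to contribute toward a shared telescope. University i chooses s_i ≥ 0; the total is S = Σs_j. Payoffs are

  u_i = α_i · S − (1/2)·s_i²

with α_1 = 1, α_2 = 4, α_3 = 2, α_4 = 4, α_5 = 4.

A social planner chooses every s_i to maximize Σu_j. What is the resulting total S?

Planner FOC: ∂(Σu_j)/∂s_i = (Σα_j) − s_i = 0, so s_i^SO = Σα_j = 15 for every i; S^SO = 75.

75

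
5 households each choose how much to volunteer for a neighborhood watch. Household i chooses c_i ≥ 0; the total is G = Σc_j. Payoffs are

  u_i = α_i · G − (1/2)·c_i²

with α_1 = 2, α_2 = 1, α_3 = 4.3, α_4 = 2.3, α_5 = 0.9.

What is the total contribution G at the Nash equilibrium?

Household i's FOC: ∂u_i/∂c_i = α_i − c_i = 0, so c_i* = α_i.
NE contributions = (2, 1, 4.3, 2.3, 0.9); G = 10.5.

10.5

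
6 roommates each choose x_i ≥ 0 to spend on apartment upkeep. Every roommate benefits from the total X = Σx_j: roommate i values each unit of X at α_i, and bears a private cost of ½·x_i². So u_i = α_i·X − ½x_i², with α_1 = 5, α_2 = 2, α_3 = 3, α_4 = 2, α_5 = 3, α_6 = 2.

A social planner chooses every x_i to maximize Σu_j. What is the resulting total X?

102

Planner FOC: ∂(Σu_j)/∂x_i = (Σα_j) − x_i = 0, so x_i^SO = Σα_j = 17 for every i; X^SO = 102.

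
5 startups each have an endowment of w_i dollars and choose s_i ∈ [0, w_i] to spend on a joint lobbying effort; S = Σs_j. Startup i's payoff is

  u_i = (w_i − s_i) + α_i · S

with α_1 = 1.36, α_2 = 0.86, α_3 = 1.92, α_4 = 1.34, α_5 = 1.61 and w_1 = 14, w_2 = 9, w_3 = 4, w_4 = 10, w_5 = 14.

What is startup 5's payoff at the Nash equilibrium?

67.62

∂u_i/∂s_i = α_i − 1, so startup i contributes w_i if α_i > 1, else 0.
α_i > 1 for i ∈ {1, 3, 4, 5}; NE contributions (14, 0, 4, 10, 14), S = 42.
u_5 = (14 − 14) + 1.61·42 = 67.62.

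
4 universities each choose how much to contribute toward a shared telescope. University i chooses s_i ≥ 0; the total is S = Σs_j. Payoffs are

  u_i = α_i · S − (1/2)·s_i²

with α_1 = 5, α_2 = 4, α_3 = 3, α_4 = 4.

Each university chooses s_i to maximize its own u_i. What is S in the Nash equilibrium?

University i's FOC: ∂u_i/∂s_i = α_i − s_i = 0, so s_i* = α_i.
NE contributions = (5, 4, 3, 4); S = 16.

16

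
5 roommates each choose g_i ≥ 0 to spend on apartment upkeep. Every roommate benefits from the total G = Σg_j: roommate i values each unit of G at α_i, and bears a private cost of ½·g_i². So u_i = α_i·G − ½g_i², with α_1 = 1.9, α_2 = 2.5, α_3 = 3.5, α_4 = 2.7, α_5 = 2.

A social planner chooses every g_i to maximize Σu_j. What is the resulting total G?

63

Planner FOC: ∂(Σu_j)/∂g_i = (Σα_j) − g_i = 0, so g_i^SO = Σα_j = 12.6 for every i; G^SO = 63.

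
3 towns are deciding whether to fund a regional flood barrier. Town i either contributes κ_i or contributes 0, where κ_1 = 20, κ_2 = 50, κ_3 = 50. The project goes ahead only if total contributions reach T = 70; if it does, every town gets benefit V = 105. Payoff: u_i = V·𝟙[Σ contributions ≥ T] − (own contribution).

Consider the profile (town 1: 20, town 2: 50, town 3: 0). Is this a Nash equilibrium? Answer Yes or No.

Total = 70 ≥ 70: provided.
Town 1 (pledges 20, payoff 85): dropping to 0 → total 50, payoff 0. No gain.
Town 2 (pledges 50, payoff 55): dropping to 0 → total 20, payoff 0. No gain.
Town 3 (pledges 0, payoff 105): pledging 50 → total 120, payoff 55. No gain.

Yes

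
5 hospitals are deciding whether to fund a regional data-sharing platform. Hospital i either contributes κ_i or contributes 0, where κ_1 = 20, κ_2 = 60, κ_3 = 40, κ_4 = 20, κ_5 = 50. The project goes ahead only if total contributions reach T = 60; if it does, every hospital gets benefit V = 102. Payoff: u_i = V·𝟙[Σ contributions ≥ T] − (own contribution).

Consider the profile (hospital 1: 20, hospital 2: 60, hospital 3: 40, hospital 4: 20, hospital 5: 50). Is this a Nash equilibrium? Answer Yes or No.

No

Total = 190 ≥ 60: provided.
Hospital 1 (pledges 20, payoff 82): dropping to 0 → total 170, payoff 102. Profitable deviation.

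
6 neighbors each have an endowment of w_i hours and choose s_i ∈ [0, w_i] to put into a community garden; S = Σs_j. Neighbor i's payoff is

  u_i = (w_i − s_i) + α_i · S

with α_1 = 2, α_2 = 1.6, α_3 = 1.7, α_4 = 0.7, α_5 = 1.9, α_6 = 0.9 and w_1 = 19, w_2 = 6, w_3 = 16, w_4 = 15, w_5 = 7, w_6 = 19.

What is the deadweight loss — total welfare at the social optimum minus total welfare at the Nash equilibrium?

∂u_i/∂s_i = α_i − 1, so neighbor i contributes w_i if α_i > 1, else 0.
α_i > 1 for i ∈ {1, 2, 3, 5}; NE contributions (19, 6, 16, 0, 7, 0), S = 48.
W^NE = Σw_i − S^NE + (Σα_i)·S^NE = 82 + 7.8·48 = 456.4.
Planner: ∂(Σu_j)/∂s_i = Σα_j − 1 = 7.8 > 0, so everyone contributes w_i; S^SO = 82, W^SO = 82 + 7.8·82 = 721.6.
Deadweight loss = 265.2.

265.2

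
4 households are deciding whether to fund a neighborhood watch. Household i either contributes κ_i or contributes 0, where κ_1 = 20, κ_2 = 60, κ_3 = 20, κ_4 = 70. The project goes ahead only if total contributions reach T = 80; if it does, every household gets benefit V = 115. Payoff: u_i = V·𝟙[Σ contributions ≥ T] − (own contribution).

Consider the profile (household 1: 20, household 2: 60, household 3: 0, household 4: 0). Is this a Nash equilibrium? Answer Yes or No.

Total = 80 ≥ 80: provided.
Household 1 (pledges 20, payoff 95): dropping to 0 → total 60, payoff 0. No gain.
Household 2 (pledges 60, payoff 55): dropping to 0 → total 20, payoff 0. No gain.
Household 3 (pledges 0, payoff 115): pledging 20 → total 100, payoff 95. No gain.
Household 4 (pledges 0, payoff 115): pledging 70 → total 150, payoff 45. No gain.

Yes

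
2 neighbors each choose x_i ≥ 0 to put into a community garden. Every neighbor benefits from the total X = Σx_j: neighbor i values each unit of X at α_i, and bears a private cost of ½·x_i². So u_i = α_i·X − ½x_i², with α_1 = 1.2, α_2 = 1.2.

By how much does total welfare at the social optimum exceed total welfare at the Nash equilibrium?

1.44

Neighbor i's FOC: ∂u_i/∂x_i = α_i − x_i = 0, so x_i* = α_i.
NE contributions = (1.2, 1.2); X = 2.4.
W^NE = (Σα)·X − ½Σα_i² = 2.4² − ½·2.88 = 4.32.
Planner sets x_i = Σα_j = 2.4 for every i, so X^SO = 2·2.4 = 4.8.
W^SO = (Σα)·X^SO − ½·2·(Σα)² = (2/2)·2.4² = 5.76.
Deadweight loss = W^SO − W^NE = 1.44.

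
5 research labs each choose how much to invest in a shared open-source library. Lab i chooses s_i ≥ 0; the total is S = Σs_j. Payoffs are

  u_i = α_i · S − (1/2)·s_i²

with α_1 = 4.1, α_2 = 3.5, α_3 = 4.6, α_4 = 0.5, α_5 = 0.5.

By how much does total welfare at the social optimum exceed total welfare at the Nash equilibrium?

286.72

Lab i's FOC: ∂u_i/∂s_i = α_i − s_i = 0, so s_i* = α_i.
NE contributions = (4.1, 3.5, 4.6, 0.5, 0.5); S = 13.2.
W^NE = (Σα)·S − ½Σα_i² = 13.2² − ½·50.72 = 148.88.
Planner sets s_i = Σα_j = 13.2 for every i, so S^SO = 5·13.2 = 66.
W^SO = (Σα)·S^SO − ½·5·(Σα)² = (5/2)·13.2² = 435.6.
Deadweight loss = W^SO − W^NE = 286.72.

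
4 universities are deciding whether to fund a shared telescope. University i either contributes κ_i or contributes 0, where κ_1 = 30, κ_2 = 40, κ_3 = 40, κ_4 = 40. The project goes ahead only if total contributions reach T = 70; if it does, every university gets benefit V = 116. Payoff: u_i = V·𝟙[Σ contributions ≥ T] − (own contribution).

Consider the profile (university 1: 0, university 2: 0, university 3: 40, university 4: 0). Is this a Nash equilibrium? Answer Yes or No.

Total = 40 < 70: not provided.
University 1 (pledges 0, payoff 0): pledging 30 → total 70, payoff 86. Profitable deviation.

No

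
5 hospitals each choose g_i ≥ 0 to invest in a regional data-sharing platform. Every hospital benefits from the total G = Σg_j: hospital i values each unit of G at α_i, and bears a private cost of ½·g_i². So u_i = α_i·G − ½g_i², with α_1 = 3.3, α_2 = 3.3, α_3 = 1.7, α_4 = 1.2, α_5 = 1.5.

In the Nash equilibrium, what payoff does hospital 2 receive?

Hospital i's FOC: ∂u_i/∂g_i = α_i − g_i = 0, so g_i* = α_i.
NE contributions = (3.3, 3.3, 1.7, 1.2, 1.5); G = 11.
u_2 = α_2·G − ½·(g_2)² = 3.3·11 − ½·3.3² = 30.855.

30.855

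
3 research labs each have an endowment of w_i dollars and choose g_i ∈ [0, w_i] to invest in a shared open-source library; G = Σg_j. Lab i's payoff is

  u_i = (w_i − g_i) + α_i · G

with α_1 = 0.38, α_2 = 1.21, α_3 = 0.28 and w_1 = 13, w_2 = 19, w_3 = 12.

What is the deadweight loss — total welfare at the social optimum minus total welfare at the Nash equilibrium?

∂u_i/∂g_i = α_i − 1, so lab i contributes w_i if α_i > 1, else 0.
α_i > 1 for i ∈ {2}; NE contributions (0, 19, 0), G = 19.
W^NE = Σw_i − G^NE + (Σα_i)·G^NE = 44 + 0.87·19 = 60.53.
Planner: ∂(Σu_j)/∂g_i = Σα_j − 1 = 0.87 > 0, so everyone contributes w_i; G^SO = 44, W^SO = 44 + 0.87·44 = 82.28.
Deadweight loss = 21.75.

21.75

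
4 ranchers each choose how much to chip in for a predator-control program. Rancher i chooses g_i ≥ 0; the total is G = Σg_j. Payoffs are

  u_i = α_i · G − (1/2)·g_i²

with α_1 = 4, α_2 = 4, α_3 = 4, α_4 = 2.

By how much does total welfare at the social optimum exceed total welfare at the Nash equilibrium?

222

Rancher i's FOC: ∂u_i/∂g_i = α_i − g_i = 0, so g_i* = α_i.
NE contributions = (4, 4, 4, 2); G = 14.
W^NE = (Σα)·G − ½Σα_i² = 14² − ½·52 = 170.
Planner sets g_i = Σα_j = 14 for every i, so G^SO = 4·14 = 56.
W^SO = (Σα)·G^SO − ½·4·(Σα)² = (4/2)·14² = 392.
Deadweight loss = W^SO − W^NE = 222.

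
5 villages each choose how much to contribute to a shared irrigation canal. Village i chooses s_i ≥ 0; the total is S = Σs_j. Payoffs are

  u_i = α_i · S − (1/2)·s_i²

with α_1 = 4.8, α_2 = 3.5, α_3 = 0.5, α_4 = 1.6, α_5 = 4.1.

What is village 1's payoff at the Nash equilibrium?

58.08

Village i's FOC: ∂u_i/∂s_i = α_i − s_i = 0, so s_i* = α_i.
NE contributions = (4.8, 3.5, 0.5, 1.6, 4.1); S = 14.5.
u_1 = α_1·S − ½·(s_1)² = 4.8·14.5 − ½·4.8² = 58.08.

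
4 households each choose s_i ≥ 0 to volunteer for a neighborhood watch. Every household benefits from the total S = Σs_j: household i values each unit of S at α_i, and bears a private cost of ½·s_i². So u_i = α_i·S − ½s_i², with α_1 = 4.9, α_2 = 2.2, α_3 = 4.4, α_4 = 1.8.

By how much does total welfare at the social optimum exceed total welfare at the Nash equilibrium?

202.615

Household i's FOC: ∂u_i/∂s_i = α_i − s_i = 0, so s_i* = α_i.
NE contributions = (4.9, 2.2, 4.4, 1.8); S = 13.3.
W^NE = (Σα)·S − ½Σα_i² = 13.3² − ½·51.45 = 151.165.
Planner sets s_i = Σα_j = 13.3 for every i, so S^SO = 4·13.3 = 53.2.
W^SO = (Σα)·S^SO − ½·4·(Σα)² = (4/2)·13.3² = 353.78.
Deadweight loss = W^SO − W^NE = 202.615.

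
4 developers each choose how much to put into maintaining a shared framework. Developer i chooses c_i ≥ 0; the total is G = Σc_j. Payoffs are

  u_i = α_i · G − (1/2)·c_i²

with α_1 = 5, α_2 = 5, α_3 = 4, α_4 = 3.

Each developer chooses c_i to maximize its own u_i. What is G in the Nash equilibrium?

Developer i's FOC: ∂u_i/∂c_i = α_i − c_i = 0, so c_i* = α_i.
NE contributions = (5, 5, 4, 3); G = 17.

17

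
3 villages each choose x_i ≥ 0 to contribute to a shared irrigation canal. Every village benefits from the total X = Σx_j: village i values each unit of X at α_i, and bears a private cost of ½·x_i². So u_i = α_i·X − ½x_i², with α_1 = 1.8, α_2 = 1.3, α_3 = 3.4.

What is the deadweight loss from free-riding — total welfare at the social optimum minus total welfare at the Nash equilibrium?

29.37

Village i's FOC: ∂u_i/∂x_i = α_i − x_i = 0, so x_i* = α_i.
NE contributions = (1.8, 1.3, 3.4); X = 6.5.
W^NE = (Σα)·X − ½Σα_i² = 6.5² − ½·16.49 = 34.005.
Planner sets x_i = Σα_j = 6.5 for every i, so X^SO = 3·6.5 = 19.5.
W^SO = (Σα)·X^SO − ½·3·(Σα)² = (3/2)·6.5² = 63.375.
Deadweight loss = W^SO − W^NE = 29.37.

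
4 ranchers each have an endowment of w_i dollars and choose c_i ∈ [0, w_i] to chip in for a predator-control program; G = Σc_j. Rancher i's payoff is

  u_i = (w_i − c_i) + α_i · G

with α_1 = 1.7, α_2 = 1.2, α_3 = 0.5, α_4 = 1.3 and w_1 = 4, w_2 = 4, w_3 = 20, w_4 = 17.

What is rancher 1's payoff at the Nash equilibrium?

42.5

∂u_i/∂c_i = α_i − 1, so rancher i contributes w_i if α_i > 1, else 0.
α_i > 1 for i ∈ {1, 2, 4}; NE contributions (4, 4, 0, 17), G = 25.
u_1 = (4 − 4) + 1.7·25 = 42.5.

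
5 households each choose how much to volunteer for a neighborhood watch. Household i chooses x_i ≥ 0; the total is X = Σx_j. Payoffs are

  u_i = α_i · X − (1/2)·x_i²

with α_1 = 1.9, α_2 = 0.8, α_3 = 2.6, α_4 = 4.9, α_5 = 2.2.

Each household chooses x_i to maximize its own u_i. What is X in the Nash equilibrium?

12.4

Household i's FOC: ∂u_i/∂x_i = α_i − x_i = 0, so x_i* = α_i.
NE contributions = (1.9, 0.8, 2.6, 4.9, 2.2); X = 12.4.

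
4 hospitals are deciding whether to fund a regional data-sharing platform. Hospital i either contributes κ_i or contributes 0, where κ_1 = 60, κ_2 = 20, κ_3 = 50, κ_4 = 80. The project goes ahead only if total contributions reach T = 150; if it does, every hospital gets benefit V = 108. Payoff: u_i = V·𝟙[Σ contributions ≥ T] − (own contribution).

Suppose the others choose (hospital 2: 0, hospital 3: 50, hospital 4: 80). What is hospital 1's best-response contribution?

60

Others' total = 130. Contributing 60 brings total to 190 ≥ 150: gain V − κ_1 = 48.
Best response: 60.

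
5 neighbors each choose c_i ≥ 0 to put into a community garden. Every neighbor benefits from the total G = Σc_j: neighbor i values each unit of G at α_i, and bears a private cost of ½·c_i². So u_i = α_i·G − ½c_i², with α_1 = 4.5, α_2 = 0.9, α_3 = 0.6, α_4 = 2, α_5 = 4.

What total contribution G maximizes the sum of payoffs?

Planner FOC: ∂(Σu_j)/∂c_i = (Σα_j) − c_i = 0, so c_i^SO = Σα_j = 12 for every i; G^SO = 60.

60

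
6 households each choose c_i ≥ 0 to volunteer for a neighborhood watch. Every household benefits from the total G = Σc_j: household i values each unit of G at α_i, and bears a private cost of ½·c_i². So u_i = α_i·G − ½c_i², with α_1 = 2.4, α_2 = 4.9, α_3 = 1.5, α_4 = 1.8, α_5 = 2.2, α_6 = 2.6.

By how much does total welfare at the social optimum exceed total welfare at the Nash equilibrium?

497.75

Household i's FOC: ∂u_i/∂c_i = α_i − c_i = 0, so c_i* = α_i.
NE contributions = (2.4, 4.9, 1.5, 1.8, 2.2, 2.6); G = 15.4.
W^NE = (Σα)·G − ½Σα_i² = 15.4² − ½·46.86 = 213.73.
Planner sets c_i = Σα_j = 15.4 for every i, so G^SO = 6·15.4 = 92.4.
W^SO = (Σα)·G^SO − ½·6·(Σα)² = (6/2)·15.4² = 711.48.
Deadweight loss = W^SO − W^NE = 497.75.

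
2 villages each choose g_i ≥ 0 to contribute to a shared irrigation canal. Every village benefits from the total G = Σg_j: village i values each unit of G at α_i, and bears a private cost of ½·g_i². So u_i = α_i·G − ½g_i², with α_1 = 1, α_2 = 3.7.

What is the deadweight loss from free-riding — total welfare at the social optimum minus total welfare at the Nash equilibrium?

Village i's FOC: ∂u_i/∂g_i = α_i − g_i = 0, so g_i* = α_i.
NE contributions = (1, 3.7); G = 4.7.
W^NE = (Σα)·G − ½Σα_i² = 4.7² − ½·14.69 = 14.745.
Planner sets g_i = Σα_j = 4.7 for every i, so G^SO = 2·4.7 = 9.4.
W^SO = (Σα)·G^SO − ½·2·(Σα)² = (2/2)·4.7² = 22.09.
Deadweight loss = W^SO − W^NE = 7.345.

7.345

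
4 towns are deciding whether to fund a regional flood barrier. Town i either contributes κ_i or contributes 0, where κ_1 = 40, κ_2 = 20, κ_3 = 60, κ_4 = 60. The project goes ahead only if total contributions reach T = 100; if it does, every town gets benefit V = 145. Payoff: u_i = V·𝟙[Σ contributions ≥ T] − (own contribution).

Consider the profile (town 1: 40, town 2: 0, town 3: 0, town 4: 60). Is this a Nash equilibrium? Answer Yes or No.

Total = 100 ≥ 100: provided.
Town 1 (pledges 40, payoff 105): dropping to 0 → total 60, payoff 0. No gain.
Town 2 (pledges 0, payoff 145): pledging 20 → total 120, payoff 125. No gain.
Town 3 (pledges 0, payoff 145): pledging 60 → total 160, payoff 85. No gain.
Town 4 (pledges 60, payoff 85): dropping to 0 → total 40, payoff 0. No gain.

Yes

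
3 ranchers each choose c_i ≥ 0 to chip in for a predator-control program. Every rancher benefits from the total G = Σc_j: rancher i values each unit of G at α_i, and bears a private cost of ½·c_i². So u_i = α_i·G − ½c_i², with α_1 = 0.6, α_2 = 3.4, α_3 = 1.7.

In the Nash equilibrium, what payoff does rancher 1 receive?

Rancher i's FOC: ∂u_i/∂c_i = α_i − c_i = 0, so c_i* = α_i.
NE contributions = (0.6, 3.4, 1.7); G = 5.7.
u_1 = α_1·G − ½·(c_1)² = 0.6·5.7 − ½·0.6² = 3.24.

3.24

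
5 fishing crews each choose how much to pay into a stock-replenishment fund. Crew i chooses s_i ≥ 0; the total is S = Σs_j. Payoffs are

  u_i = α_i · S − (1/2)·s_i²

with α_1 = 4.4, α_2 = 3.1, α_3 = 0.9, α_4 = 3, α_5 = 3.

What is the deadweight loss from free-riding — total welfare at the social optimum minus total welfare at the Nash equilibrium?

334.93

Crew i's FOC: ∂u_i/∂s_i = α_i − s_i = 0, so s_i* = α_i.
NE contributions = (4.4, 3.1, 0.9, 3, 3); S = 14.4.
W^NE = (Σα)·S − ½Σα_i² = 14.4² − ½·47.78 = 183.47.
Planner sets s_i = Σα_j = 14.4 for every i, so S^SO = 5·14.4 = 72.
W^SO = (Σα)·S^SO − ½·5·(Σα)² = (5/2)·14.4² = 518.4.
Deadweight loss = W^SO − W^NE = 334.93.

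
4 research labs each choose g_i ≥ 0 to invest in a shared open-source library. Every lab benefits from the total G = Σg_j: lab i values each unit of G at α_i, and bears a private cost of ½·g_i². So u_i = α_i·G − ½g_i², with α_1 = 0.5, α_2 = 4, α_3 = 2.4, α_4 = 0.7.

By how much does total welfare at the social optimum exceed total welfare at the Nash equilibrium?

69.01

Lab i's FOC: ∂u_i/∂g_i = α_i − g_i = 0, so g_i* = α_i.
NE contributions = (0.5, 4, 2.4, 0.7); G = 7.6.
W^NE = (Σα)·G − ½Σα_i² = 7.6² − ½·22.5 = 46.51.
Planner sets g_i = Σα_j = 7.6 for every i, so G^SO = 4·7.6 = 30.4.
W^SO = (Σα)·G^SO − ½·4·(Σα)² = (4/2)·7.6² = 115.52.
Deadweight loss = W^SO − W^NE = 69.01.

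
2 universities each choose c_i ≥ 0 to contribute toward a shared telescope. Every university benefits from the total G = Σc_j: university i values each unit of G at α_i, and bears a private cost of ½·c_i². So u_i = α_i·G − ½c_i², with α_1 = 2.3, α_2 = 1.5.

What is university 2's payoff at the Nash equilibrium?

University i's FOC: ∂u_i/∂c_i = α_i − c_i = 0, so c_i* = α_i.
NE contributions = (2.3, 1.5); G = 3.8.
u_2 = α_2·G − ½·(c_2)² = 1.5·3.8 − ½·1.5² = 4.575.

4.575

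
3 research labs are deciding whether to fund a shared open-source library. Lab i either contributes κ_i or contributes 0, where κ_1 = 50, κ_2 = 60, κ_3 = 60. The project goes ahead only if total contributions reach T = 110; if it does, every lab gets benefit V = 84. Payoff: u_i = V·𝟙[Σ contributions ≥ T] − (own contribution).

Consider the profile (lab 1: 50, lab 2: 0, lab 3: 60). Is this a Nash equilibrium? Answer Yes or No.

Total = 110 ≥ 110: provided.
Lab 1 (pledges 50, payoff 34): dropping to 0 → total 60, payoff 0. No gain.
Lab 2 (pledges 0, payoff 84): pledging 60 → total 170, payoff 24. No gain.
Lab 3 (pledges 60, payoff 24): dropping to 0 → total 50, payoff 0. No gain.

Yes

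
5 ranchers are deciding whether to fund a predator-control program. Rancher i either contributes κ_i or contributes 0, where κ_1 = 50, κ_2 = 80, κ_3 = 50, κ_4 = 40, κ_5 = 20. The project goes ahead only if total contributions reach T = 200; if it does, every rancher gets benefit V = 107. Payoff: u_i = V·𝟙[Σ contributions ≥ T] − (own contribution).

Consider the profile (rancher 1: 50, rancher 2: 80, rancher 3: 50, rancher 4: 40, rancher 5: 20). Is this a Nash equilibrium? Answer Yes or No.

Total = 240 ≥ 200: provided.
Rancher 1 (pledges 50, payoff 57): dropping to 0 → total 190, payoff 0. No gain.
Rancher 2 (pledges 80, payoff 27): dropping to 0 → total 160, payoff 0. No gain.
Rancher 3 (pledges 50, payoff 57): dropping to 0 → total 190, payoff 0. No gain.
Rancher 4 (pledges 40, payoff 67): dropping to 0 → total 200, payoff 107. Profitable deviation.

No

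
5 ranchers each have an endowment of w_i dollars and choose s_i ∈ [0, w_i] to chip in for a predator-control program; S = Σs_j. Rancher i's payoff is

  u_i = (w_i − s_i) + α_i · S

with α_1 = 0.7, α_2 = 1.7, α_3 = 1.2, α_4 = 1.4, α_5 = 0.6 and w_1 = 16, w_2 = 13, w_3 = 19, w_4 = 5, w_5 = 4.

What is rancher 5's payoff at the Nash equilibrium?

∂u_i/∂s_i = α_i − 1, so rancher i contributes w_i if α_i > 1, else 0.
α_i > 1 for i ∈ {2, 3, 4}; NE contributions (0, 13, 19, 5, 0), S = 37.
u_5 = (4 − 0) + 0.6·37 = 26.2.

26.2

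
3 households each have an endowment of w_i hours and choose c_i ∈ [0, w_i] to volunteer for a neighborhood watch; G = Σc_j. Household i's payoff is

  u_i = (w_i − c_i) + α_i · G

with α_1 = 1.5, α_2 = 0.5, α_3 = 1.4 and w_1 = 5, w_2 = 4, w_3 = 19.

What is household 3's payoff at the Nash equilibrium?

∂u_i/∂c_i = α_i − 1, so household i contributes w_i if α_i > 1, else 0.
α_i > 1 for i ∈ {1, 3}; NE contributions (5, 0, 19), G = 24.
u_3 = (19 − 19) + 1.4·24 = 33.6.

33.6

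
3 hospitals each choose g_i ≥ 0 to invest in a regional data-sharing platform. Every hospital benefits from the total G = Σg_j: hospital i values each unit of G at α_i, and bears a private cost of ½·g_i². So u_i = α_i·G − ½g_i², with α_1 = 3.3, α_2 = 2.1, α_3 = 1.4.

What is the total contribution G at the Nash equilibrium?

6.8

Hospital i's FOC: ∂u_i/∂g_i = α_i − g_i = 0, so g_i* = α_i.
NE contributions = (3.3, 2.1, 1.4); G = 6.8.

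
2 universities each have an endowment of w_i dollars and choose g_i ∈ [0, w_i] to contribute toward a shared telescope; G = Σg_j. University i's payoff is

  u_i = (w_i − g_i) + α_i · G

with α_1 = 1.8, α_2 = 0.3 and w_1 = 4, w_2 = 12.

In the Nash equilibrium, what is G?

∂u_i/∂g_i = α_i − 1, so university i contributes w_i if α_i > 1, else 0.
α_i > 1 for i ∈ {1}; NE contributions (4, 0), G = 4.

4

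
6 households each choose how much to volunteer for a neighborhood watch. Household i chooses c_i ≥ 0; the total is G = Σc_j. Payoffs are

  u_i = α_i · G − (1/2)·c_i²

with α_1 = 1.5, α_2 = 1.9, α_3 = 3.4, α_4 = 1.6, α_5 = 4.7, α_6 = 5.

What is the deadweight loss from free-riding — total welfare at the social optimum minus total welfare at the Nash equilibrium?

Household i's FOC: ∂u_i/∂c_i = α_i − c_i = 0, so c_i* = α_i.
NE contributions = (1.5, 1.9, 3.4, 1.6, 4.7, 5); G = 18.1.
W^NE = (Σα)·G − ½Σα_i² = 18.1² − ½·67.07 = 294.075.
Planner sets c_i = Σα_j = 18.1 for every i, so G^SO = 6·18.1 = 108.6.
W^SO = (Σα)·G^SO − ½·6·(Σα)² = (6/2)·18.1² = 982.83.
Deadweight loss = W^SO − W^NE = 688.755.

688.755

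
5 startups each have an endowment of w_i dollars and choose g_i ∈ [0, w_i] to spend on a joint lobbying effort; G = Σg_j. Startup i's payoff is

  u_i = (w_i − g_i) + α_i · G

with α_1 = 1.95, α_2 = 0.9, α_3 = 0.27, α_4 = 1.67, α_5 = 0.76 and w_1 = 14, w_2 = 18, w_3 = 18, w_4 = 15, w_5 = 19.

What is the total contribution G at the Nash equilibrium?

29

∂u_i/∂g_i = α_i − 1, so startup i contributes w_i if α_i > 1, else 0.
α_i > 1 for i ∈ {1, 4}; NE contributions (14, 0, 0, 15, 0), G = 29.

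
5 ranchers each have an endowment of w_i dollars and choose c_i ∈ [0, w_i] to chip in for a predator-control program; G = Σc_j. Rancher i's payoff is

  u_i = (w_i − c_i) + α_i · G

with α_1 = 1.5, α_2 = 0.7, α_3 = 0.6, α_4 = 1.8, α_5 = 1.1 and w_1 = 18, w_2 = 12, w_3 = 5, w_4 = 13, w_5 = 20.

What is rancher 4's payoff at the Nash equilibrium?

91.8

∂u_i/∂c_i = α_i − 1, so rancher i contributes w_i if α_i > 1, else 0.
α_i > 1 for i ∈ {1, 4, 5}; NE contributions (18, 0, 0, 13, 20), G = 51.
u_4 = (13 − 13) + 1.8·51 = 91.8.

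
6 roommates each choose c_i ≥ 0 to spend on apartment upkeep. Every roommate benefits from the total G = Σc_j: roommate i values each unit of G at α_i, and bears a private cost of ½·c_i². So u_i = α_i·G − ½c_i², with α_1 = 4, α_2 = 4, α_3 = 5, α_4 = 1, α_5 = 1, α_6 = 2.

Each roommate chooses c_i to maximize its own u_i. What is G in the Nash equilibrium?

17

Roommate i's FOC: ∂u_i/∂c_i = α_i − c_i = 0, so c_i* = α_i.
NE contributions = (4, 4, 5, 1, 1, 2); G = 17.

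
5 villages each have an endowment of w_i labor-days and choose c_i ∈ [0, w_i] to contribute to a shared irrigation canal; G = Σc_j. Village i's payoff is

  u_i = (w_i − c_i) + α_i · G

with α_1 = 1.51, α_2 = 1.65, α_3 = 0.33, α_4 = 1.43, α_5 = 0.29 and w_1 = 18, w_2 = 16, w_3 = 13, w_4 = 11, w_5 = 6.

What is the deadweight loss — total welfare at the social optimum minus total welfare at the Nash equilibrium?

79.99

∂u_i/∂c_i = α_i − 1, so village i contributes w_i if α_i > 1, else 0.
α_i > 1 for i ∈ {1, 2, 4}; NE contributions (18, 16, 0, 11, 0), G = 45.
W^NE = Σw_i − G^NE + (Σα_i)·G^NE = 64 + 4.21·45 = 253.45.
Planner: ∂(Σu_j)/∂c_i = Σα_j − 1 = 4.21 > 0, so everyone contributes w_i; G^SO = 64, W^SO = 64 + 4.21·64 = 333.44.
Deadweight loss = 79.99.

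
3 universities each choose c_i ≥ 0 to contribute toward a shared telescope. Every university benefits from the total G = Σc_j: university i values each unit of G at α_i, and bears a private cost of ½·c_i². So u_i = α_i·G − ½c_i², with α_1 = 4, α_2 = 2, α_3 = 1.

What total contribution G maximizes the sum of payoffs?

Planner FOC: ∂(Σu_j)/∂c_i = (Σα_j) − c_i = 0, so c_i^SO = Σα_j = 7 for every i; G^SO = 21.

21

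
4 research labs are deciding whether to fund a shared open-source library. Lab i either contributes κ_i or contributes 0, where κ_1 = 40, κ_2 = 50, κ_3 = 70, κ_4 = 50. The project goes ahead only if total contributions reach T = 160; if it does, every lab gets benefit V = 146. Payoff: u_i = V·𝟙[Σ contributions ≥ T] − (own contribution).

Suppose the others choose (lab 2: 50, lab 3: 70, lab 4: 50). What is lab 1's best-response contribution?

0

Others' total = 170 ≥ 160; contributing adds cost 40 for no extra benefit.
Best response: 0.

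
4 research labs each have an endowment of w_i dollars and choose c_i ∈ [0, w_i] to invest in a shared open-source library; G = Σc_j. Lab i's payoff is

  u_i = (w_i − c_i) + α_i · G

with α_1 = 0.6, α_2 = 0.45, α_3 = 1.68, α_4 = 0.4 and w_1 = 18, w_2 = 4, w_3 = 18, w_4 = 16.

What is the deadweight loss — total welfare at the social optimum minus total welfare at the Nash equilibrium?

∂u_i/∂c_i = α_i − 1, so lab i contributes w_i if α_i > 1, else 0.
α_i > 1 for i ∈ {3}; NE contributions (0, 0, 18, 0), G = 18.
W^NE = Σw_i − G^NE + (Σα_i)·G^NE = 56 + 2.13·18 = 94.34.
Planner: ∂(Σu_j)/∂c_i = Σα_j − 1 = 2.13 > 0, so everyone contributes w_i; G^SO = 56, W^SO = 56 + 2.13·56 = 175.28.
Deadweight loss = 80.94.

80.94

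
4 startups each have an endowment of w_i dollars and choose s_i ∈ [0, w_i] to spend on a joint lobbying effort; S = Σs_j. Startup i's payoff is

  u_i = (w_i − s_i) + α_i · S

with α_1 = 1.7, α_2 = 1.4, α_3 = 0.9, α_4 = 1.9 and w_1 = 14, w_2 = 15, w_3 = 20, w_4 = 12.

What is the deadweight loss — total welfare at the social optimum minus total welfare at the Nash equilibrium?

∂u_i/∂s_i = α_i − 1, so startup i contributes w_i if α_i > 1, else 0.
α_i > 1 for i ∈ {1, 2, 4}; NE contributions (14, 15, 0, 12), S = 41.
W^NE = Σw_i − S^NE + (Σα_i)·S^NE = 61 + 4.9·41 = 261.9.
Planner: ∂(Σu_j)/∂s_i = Σα_j − 1 = 4.9 > 0, so everyone contributes w_i; S^SO = 61, W^SO = 61 + 4.9·61 = 359.9.
Deadweight loss = 98.

98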